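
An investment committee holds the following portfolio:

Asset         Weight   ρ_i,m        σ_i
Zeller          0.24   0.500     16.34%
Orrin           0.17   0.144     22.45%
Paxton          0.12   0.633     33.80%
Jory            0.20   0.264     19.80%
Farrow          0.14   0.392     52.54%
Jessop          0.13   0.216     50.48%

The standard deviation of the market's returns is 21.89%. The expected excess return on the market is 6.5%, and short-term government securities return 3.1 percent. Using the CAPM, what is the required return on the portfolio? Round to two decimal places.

6.20%

β_Zeller = 0.500 × 16.34% / 21.89% = 0.3732
β_Orrin = 0.144 × 22.45% / 21.89% = 0.1477
β_Paxton = 0.633 × 33.80% / 21.89% = 0.9774
β_Jory = 0.264 × 19.80% / 21.89% = 0.2388
β_Farrow = 0.392 × 52.54% / 21.89% = 0.9409
β_Jessop = 0.216 × 50.48% / 21.89% = 0.4981
β_P = Σ w_i β_i = 0.24×0.3732 + 0.17×0.1477 + 0.12×0.9774 + 0.20×0.2388 + 0.14×0.9409 + 0.13×0.4981 = 0.4762
E(R_P) = R_f + β_P × MRP = 3.1% + 0.4762 × 6.5% = 6.20%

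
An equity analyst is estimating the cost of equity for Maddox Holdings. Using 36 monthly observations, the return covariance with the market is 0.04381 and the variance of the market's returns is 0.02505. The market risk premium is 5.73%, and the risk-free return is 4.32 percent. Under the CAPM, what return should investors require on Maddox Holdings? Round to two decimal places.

14.34%

β = Cov(R_i, R_m) / Var(R_m) = 0.04381 / 0.02505 = 1.7489
E(R) = R_f + β × MRP = 4.32% + 1.7489 × 5.73% = 14.34%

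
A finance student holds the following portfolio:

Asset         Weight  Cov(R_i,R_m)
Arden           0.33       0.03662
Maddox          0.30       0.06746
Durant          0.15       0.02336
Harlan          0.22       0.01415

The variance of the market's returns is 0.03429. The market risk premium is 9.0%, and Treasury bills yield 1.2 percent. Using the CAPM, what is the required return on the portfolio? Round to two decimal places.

β_Arden = 0.03662 / 0.03429 = 1.0679
β_Maddox = 0.06746 / 0.03429 = 1.9673
β_Durant = 0.02336 / 0.03429 = 0.6812
β_Harlan = 0.01415 / 0.03429 = 0.4127
β_P = Σ w_i β_i = 0.33×1.0679 + 0.30×1.9673 + 0.15×0.6812 + 0.22×0.4127 = 1.1356
E(R_P) = R_f + β_P × MRP = 1.2% + 1.1356 × 9.0% = 11.42%

11.42%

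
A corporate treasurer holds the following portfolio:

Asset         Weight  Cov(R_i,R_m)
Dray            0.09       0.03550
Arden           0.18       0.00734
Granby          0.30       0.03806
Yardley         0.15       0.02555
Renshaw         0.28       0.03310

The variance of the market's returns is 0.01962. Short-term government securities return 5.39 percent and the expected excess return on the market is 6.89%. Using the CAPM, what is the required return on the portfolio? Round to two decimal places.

β_Dray = 0.03550 / 0.01962 = 1.8094
β_Arden = 0.00734 / 0.01962 = 0.3741
β_Granby = 0.03806 / 0.01962 = 1.9399
β_Yardley = 0.02555 / 0.01962 = 1.3022
β_Renshaw = 0.03310 / 0.01962 = 1.6871
β_P = Σ w_i β_i = 0.09×1.8094 + 0.18×0.3741 + 0.30×1.9399 + 0.15×1.3022 + 0.28×1.6871 = 1.4799
E(R_P) = R_f + β_P × MRP = 5.39% + 1.4799 × 6.89% = 15.59%

15.59%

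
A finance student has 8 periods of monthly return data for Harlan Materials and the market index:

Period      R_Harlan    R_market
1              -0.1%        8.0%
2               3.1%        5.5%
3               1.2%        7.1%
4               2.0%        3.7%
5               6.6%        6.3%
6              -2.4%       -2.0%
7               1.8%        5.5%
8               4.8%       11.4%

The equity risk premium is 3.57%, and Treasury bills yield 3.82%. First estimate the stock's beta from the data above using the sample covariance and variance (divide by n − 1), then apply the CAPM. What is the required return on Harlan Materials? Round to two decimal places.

Mean R_i = (-0.1 + 3.1 + 1.2 + 2.0 + 6.6 − 2.4 + 1.8 + 4.8) / 8 = 2.1250%
Mean R_m = (8.0 + 5.5 + 7.1 + 3.7 + 6.3 − 2.0 + 5.5 + 11.4) / 8 = 5.6875%
Σ(R_i − R̄_i)(R_m − R̄_m) = 46.4825  ⇒  Cov = 46.4825 / 7 = 6.6404
Σ(R_m − R̄_m)² = 103.4688  ⇒  Var(R_m) = 103.4688 / 7 = 14.7813
β = Cov / Var(R_m) = 6.6404 / 14.7813 = 0.4492
E(R) = R_f + β × MRP = 3.82% + 0.4492 × 3.57% = 5.42%

5.42%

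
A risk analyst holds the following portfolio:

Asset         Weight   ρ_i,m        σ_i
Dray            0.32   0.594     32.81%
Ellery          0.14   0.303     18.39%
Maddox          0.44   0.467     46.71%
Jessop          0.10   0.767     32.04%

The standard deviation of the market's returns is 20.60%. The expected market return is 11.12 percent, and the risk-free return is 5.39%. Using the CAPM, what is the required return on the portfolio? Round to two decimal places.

10.69%

β_Dray = 0.594 × 32.81% / 20.60% = 0.9461
β_Ellery = 0.303 × 18.39% / 20.60% = 0.2705
β_Maddox = 0.467 × 46.71% / 20.60% = 1.0589
β_Jessop = 0.767 × 32.04% / 20.60% = 1.1929
β_P = Σ w_i β_i = 0.32×0.9461 + 0.14×0.2705 + 0.44×1.0589 + 0.10×1.1929 = 0.9258
MRP = 11.12% − 5.39% = 5.73%
E(R_P) = R_f + β_P × MRP = 5.39% + 0.9258 × 5.73% = 10.69%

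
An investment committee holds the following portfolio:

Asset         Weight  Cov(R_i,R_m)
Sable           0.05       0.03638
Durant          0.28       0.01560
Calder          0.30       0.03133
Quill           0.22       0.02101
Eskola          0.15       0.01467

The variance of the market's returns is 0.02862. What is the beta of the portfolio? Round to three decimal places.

0.783

β_Sable = 0.03638 / 0.02862 = 1.2711
β_Durant = 0.01560 / 0.02862 = 0.5451
β_Calder = 0.03133 / 0.02862 = 1.0947
β_Quill = 0.02101 / 0.02862 = 0.7341
β_Eskola = 0.01467 / 0.02862 = 0.5126
β_P = Σ w_i β_i = 0.05×1.2711 + 0.28×0.5451 + 0.30×1.0947 + 0.22×0.7341 + 0.15×0.5126 = 0.7830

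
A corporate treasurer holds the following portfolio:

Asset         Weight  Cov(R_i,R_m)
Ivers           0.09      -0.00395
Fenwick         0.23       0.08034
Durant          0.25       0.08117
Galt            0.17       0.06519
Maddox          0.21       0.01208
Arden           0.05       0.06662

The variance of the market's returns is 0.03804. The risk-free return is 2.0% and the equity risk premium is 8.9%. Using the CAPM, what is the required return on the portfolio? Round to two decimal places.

β_Ivers = -0.00395 / 0.03804 = -0.1038
β_Fenwick = 0.08034 / 0.03804 = 2.1120
β_Durant = 0.08117 / 0.03804 = 2.1338
β_Galt = 0.06519 / 0.03804 = 1.7137
β_Maddox = 0.01208 / 0.03804 = 0.3176
β_Arden = 0.06662 / 0.03804 = 1.7513
β_P = Σ w_i β_i = 0.09×-0.1038 + 0.23×2.1120 + 0.25×2.1338 + 0.17×1.7137 + 0.21×0.3176 + 0.05×1.7513 = 1.4555
E(R_P) = R_f + β_P × MRP = 2.0% + 1.4555 × 8.9% = 14.95%

14.95%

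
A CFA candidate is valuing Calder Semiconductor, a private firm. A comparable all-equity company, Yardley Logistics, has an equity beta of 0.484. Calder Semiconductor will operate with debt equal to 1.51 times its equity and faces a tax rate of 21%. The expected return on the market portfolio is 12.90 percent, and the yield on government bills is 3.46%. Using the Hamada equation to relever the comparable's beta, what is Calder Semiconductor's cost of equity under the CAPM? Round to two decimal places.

13.48%

β_L = β_U × [1 + (1 − t)(D/E)] = 0.484 × [1 + (1 − 0.21) × 1.51]
    = 0.484 × [1 + 0.79 × 1.51] = 0.484 × 2.1929 = 1.0614
MRP = 12.90% − 3.46% = 9.44%
E(R) = R_f + β_L × MRP = 3.46% + 1.0614 × 9.44% = 13.48%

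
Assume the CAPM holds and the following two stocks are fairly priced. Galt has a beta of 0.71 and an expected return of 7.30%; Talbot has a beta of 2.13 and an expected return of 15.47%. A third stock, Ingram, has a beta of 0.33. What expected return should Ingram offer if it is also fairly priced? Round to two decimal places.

MRP (SML slope) = (15.47% − 7.30%) / (2.13 − 0.71) = 8.17% / 1.42 = 5.7535%
R_f (intercept) = 7.30% − 0.71 × 5.7535% = 3.2150%
E(R_Ingram) = R_f + β × MRP = 3.2150% + 0.33 × 5.7535% = 5.11%

5.11%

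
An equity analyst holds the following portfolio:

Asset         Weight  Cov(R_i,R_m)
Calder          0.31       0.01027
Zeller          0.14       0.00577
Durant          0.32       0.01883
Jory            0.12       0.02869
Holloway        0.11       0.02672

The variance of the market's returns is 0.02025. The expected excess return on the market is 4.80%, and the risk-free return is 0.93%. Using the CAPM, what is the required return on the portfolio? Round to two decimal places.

β_Calder = 0.01027 / 0.02025 = 0.5072
β_Zeller = 0.00577 / 0.02025 = 0.2849
β_Durant = 0.01883 / 0.02025 = 0.9299
β_Jory = 0.02869 / 0.02025 = 1.4168
β_Holloway = 0.02672 / 0.02025 = 1.3195
β_P = Σ w_i β_i = 0.31×0.5072 + 0.14×0.2849 + 0.32×0.9299 + 0.12×1.4168 + 0.11×1.3195 = 0.8098
E(R_P) = R_f + β_P × MRP = 0.93% + 0.8098 × 4.80% = 4.82%

4.82%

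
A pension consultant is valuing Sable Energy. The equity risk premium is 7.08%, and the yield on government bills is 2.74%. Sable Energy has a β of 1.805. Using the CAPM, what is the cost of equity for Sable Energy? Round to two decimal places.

E(R) = R_f + β × MRP = 2.74% + 1.805 × 7.08% = 15.52%

15.52%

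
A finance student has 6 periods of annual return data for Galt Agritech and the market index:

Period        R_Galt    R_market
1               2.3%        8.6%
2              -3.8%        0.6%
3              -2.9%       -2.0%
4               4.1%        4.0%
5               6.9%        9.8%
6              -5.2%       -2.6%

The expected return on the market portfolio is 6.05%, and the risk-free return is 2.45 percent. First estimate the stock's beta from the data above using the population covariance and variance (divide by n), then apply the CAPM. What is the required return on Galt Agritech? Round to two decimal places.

Mean R_i = (2.3 − 3.8 − 2.9 + 4.1 + 6.9 − 5.2) / 6 = 0.2333%
Mean R_m = (8.6 + 0.6 − 2.0 + 4.0 + 9.8 − 2.6) / 6 = 3.0667%
Σ(R_i − R̄_i)(R_m − R̄_m) = 116.5467  ⇒  Cov = 116.5467 / 6 = 19.4245
Σ(R_m − R̄_m)² = 140.6933  ⇒  Var(R_m) = 140.6933 / 6 = 23.4489
β = Cov / Var(R_m) = 19.4245 / 23.4489 = 0.8284
MRP = 6.05% − 2.45% = 3.60%
E(R) = R_f + β × MRP = 2.45% + 0.8284 × 3.60% = 5.43%

5.43%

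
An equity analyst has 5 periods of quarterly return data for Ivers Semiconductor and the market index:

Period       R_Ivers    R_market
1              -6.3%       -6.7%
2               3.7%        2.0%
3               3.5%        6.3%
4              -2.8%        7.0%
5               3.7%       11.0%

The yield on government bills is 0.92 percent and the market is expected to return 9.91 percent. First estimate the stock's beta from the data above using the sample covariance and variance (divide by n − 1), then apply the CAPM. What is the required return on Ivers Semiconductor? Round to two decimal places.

5.16%

Mean R_i = (-6.3 + 3.7 + 3.5 − 2.8 + 3.7) / 5 = 0.3600%
Mean R_m = (-6.7 + 2.0 + 6.3 + 7.0 + 11.0) / 5 = 3.9200%
Σ(R_i − R̄_i)(R_m − R̄_m) = 85.7040  ⇒  Cov = 85.7040 / 4 = 21.4260
Σ(R_m − R̄_m)² = 181.7480  ⇒  Var(R_m) = 181.7480 / 4 = 45.4370
β = Cov / Var(R_m) = 21.4260 / 45.4370 = 0.4716
MRP = 9.91% − 0.92% = 8.99%
E(R) = R_f + β × MRP = 0.92% + 0.4716 × 8.99% = 5.16%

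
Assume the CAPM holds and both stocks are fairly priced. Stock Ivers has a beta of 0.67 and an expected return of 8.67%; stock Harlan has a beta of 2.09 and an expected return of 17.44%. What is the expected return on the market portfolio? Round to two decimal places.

Both satisfy E(R) = R_f + β·MRP, so the slope of the SML is
MRP = (17.44% − 8.67%) / (2.09 − 0.67) = 8.77% / 1.42 = 6.1761%
R_f = E(R_Ivers) − β_Ivers·MRP = 8.67% − 0.67 × 6.1761% = 4.5320%
E(R_m) = R_f + MRP = 4.5320% + 6.1761% = 10.71%

10.71%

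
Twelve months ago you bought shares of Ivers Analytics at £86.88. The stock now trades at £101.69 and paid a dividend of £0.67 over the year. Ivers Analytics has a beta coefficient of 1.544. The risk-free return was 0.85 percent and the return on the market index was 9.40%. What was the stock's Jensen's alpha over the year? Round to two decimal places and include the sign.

+3.77%

Realised HPR = (P1 + D1 − P0) / P0 = (101.69 + 0.67 − 86.88) / 86.88 = 15.48 / 86.88 = 17.8177%
MRP = 9.40% − 0.85% = 8.55%
CAPM required = R_f + β·MRP = 0.85% + 1.544 × 8.55% = 14.05120%
α = realised − required = 17.8177% − 14.05120% = +3.77%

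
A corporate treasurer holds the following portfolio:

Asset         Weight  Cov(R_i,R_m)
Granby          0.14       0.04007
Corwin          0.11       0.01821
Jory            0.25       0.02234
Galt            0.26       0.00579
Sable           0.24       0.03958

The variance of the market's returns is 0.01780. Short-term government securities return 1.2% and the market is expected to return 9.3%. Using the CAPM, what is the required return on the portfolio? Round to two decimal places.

β_Granby = 0.04007 / 0.01780 = 2.2511
β_Corwin = 0.01821 / 0.01780 = 1.0230
β_Jory = 0.02234 / 0.01780 = 1.2551
β_Galt = 0.00579 / 0.01780 = 0.3253
β_Sable = 0.03958 / 0.01780 = 2.2236
β_P = Σ w_i β_i = 0.14×2.2511 + 0.11×1.0230 + 0.25×1.2551 + 0.26×0.3253 + 0.24×2.2236 = 1.3597
MRP = 9.3% − 1.2% = 8.10%
E(R_P) = R_f + β_P × MRP = 1.2% + 1.3597 × 8.1% = 12.21%

12.21%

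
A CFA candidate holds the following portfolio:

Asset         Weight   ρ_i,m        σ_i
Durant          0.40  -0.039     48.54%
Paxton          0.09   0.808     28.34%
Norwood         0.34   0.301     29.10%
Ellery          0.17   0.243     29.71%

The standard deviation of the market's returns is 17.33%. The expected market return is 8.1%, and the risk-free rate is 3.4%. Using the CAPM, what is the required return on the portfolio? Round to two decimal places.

β_Durant = -0.039 × 48.54% / 17.33% = -0.1092
β_Paxton = 0.808 × 28.34% / 17.33% = 1.3213
β_Norwood = 0.301 × 29.10% / 17.33% = 0.5054
β_Ellery = 0.243 × 29.71% / 17.33% = 0.4166
β_P = Σ w_i β_i = 0.40×-0.1092 + 0.09×1.3213 + 0.34×0.5054 + 0.17×0.4166 = 0.3179
MRP = 8.1% − 3.4% = 4.70%
E(R_P) = R_f + β_P × MRP = 3.4% + 0.3179 × 4.7% = 4.89%

4.89%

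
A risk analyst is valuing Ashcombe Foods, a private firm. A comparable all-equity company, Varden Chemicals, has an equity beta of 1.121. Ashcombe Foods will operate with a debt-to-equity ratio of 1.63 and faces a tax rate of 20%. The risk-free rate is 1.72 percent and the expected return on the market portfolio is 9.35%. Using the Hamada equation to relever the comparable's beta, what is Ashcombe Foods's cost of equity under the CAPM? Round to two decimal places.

21.43%

β_L = β_U × [1 + (1 − t)(D/E)] = 1.121 × [1 + (1 − 0.20) × 1.63]
    = 1.121 × [1 + 0.80 × 1.63] = 1.121 × 2.3040 = 2.5828
MRP = 9.35% − 1.72% = 7.63%
E(R) = R_f + β_L × MRP = 1.72% + 2.5828 × 7.63% = 21.43%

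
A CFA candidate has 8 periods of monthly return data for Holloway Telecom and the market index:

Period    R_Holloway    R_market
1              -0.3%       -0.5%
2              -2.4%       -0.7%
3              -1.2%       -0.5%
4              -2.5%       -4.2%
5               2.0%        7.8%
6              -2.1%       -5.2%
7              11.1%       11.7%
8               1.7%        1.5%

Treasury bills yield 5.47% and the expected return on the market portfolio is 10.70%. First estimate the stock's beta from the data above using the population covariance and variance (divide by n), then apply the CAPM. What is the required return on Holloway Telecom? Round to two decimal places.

Mean R_i = (-0.3 − 2.4 − 1.2 − 2.5 + 2.0 − 2.1 + 11.1 + 1.7) / 8 = 0.7875%
Mean R_m = (-0.5 − 0.7 − 0.5 − 4.2 + 7.8 − 5.2 + 11.7 + 1.5) / 8 = 1.2375%
Σ(R_i − R̄_i)(R_m − R̄_m) = 164.0738  ⇒  Cov = 164.0738 / 8 = 20.5092
Σ(R_m − R̄_m)² = 233.3988  ⇒  Var(R_m) = 233.3988 / 8 = 29.1749
β = Cov / Var(R_m) = 20.5092 / 29.1749 = 0.7030
MRP = 10.70% − 5.47% = 5.23%
E(R) = R_f + β × MRP = 5.47% + 0.7030 × 5.23% = 9.15%

9.15%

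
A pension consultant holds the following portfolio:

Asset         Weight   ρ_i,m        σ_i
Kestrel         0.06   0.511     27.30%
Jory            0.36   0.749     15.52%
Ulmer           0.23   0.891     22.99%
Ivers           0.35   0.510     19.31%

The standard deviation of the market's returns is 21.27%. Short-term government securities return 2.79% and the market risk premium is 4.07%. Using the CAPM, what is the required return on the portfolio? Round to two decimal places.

5.31%

β_Kestrel = 0.511 × 27.30% / 21.27% = 0.6559
β_Jory = 0.749 × 15.52% / 21.27% = 0.5465
β_Ulmer = 0.891 × 22.99% / 21.27% = 0.9631
β_Ivers = 0.510 × 19.31% / 21.27% = 0.4630
β_P = Σ w_i β_i = 0.06×0.6559 + 0.36×0.5465 + 0.23×0.9631 + 0.35×0.4630 = 0.6197
E(R_P) = R_f + β_P × MRP = 2.79% + 0.6197 × 4.07% = 5.31%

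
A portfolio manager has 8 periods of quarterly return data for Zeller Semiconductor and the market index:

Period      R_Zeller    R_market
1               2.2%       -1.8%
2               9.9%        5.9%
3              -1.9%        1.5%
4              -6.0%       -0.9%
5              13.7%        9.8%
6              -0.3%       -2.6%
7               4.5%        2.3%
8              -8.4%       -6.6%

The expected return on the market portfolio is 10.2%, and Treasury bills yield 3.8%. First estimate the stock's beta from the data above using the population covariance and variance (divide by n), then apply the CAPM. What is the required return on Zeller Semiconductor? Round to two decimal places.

Mean R_i = (2.2 + 9.9 − 1.9 − 6.0 + 13.7 − 0.3 + 4.5 − 8.4) / 8 = 1.7125%
Mean R_m = (-1.8 + 5.9 + 1.5 − 0.9 + 9.8 − 2.6 + 2.3 − 6.6) / 8 = 0.9500%
Σ(R_i − R̄_i)(R_m − R̄_m) = 244.8150  ⇒  Cov = 244.8150 / 8 = 30.6019
Σ(R_m − R̄_m)² = 185.5400  ⇒  Var(R_m) = 185.5400 / 8 = 23.1925
β = Cov / Var(R_m) = 30.6019 / 23.1925 = 1.3195
MRP = 10.2% − 3.8% = 6.40%
E(R) = R_f + β × MRP = 3.8% + 1.3195 × 6.4% = 12.24%

12.24%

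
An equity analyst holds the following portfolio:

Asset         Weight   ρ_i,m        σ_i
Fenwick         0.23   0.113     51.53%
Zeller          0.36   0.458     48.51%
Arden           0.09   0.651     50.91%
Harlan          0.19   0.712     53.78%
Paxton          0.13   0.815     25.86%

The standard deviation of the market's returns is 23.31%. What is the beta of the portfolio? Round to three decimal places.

0.958

β_Fenwick = 0.113 × 51.53% / 23.31% = 0.2498
β_Zeller = 0.458 × 48.51% / 23.31% = 0.9531
β_Arden = 0.651 × 50.91% / 23.31% = 1.4218
β_Harlan = 0.712 × 53.78% / 23.31% = 1.6427
β_Paxton = 0.815 × 25.86% / 23.31% = 0.9042
β_P = Σ w_i β_i = 0.23×0.2498 + 0.36×0.9531 + 0.09×1.4218 + 0.19×1.6427 + 0.13×0.9042 = 0.9582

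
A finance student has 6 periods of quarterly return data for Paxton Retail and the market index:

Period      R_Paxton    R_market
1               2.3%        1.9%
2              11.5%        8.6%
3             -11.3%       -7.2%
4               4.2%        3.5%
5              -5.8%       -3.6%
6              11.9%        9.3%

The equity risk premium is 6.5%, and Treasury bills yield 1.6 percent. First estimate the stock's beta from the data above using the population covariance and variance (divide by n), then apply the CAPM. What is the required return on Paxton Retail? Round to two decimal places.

Mean R_i = (2.3 + 11.5 − 11.3 + 4.2 − 5.8 + 11.9) / 6 = 2.1333%
Mean R_m = (1.9 + 8.6 − 7.2 + 3.5 − 3.6 + 9.3) / 6 = 2.0833%
Σ(R_i − R̄_i)(R_m − R̄_m) = 304.2133  ⇒  Cov = 304.2133 / 6 = 50.7022
Σ(R_m − R̄_m)² = 215.0683  ⇒  Var(R_m) = 215.0683 / 6 = 35.8447
β = Cov / Var(R_m) = 50.7022 / 35.8447 = 1.4145
E(R) = R_f + β × MRP = 1.6% + 1.4145 × 6.5% = 10.79%

10.79%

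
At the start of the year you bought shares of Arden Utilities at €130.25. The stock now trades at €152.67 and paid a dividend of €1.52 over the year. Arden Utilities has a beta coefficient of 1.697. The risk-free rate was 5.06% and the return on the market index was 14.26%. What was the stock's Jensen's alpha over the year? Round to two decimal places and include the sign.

Realised HPR = (P1 + D1 − P0) / P0 = (152.67 + 1.52 − 130.25) / 130.25 = 23.94 / 130.25 = 18.3800%
MRP = 14.26% − 5.06% = 9.20%
CAPM required = R_f + β·MRP = 5.06% + 1.697 × 9.20% = 20.67240%
α = realised − required = 18.3800% − 20.67240% = -2.29%

-2.29%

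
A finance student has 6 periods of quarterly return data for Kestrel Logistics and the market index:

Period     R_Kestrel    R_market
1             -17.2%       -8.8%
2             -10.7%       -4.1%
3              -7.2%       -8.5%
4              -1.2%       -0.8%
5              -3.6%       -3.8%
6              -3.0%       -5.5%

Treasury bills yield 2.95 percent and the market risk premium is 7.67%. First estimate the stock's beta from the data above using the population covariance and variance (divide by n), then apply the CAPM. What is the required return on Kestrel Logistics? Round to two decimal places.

13.24%

Mean R_i = (-17.2 − 10.7 − 7.2 − 1.2 − 3.6 − 3.0) / 6 = -7.1500%
Mean R_m = (-8.8 − 4.1 − 8.5 − 0.8 − 3.8 − 5.5) / 6 = -5.2500%
Σ(R_i − R̄_i)(R_m − R̄_m) = 62.3450  ⇒  Cov = 62.3450 / 6 = 10.3908
Σ(R_m − R̄_m)² = 46.4550  ⇒  Var(R_m) = 46.4550 / 6 = 7.7425
β = Cov / Var(R_m) = 10.3908 / 7.7425 = 1.3420
E(R) = R_f + β × MRP = 2.95% + 1.3420 × 7.67% = 13.24%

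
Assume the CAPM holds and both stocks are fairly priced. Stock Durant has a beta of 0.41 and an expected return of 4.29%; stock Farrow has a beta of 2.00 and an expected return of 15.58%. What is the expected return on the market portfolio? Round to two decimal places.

8.48%

Both satisfy E(R) = R_f + β·MRP, so the slope of the SML is
MRP = (15.58% − 4.29%) / (2.00 − 0.41) = 11.29% / 1.59 = 7.1006%
R_f = E(R_Durant) − β_Durant·MRP = 4.29% − 0.41 × 7.1006% = 1.3788%
E(R_m) = R_f + MRP = 1.3788% + 7.1006% = 8.48%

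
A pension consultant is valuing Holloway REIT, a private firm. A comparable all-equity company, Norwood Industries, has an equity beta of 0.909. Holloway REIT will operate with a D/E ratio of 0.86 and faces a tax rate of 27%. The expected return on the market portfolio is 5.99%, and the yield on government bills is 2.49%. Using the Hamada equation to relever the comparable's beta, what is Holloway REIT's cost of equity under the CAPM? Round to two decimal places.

7.67%

β_L = β_U × [1 + (1 − t)(D/E)] = 0.909 × [1 + (1 − 0.27) × 0.86]
    = 0.909 × [1 + 0.73 × 0.86] = 0.909 × 1.6278 = 1.4797
MRP = 5.99% − 2.49% = 3.50%
E(R) = R_f + β_L × MRP = 2.49% + 1.4797 × 3.50% = 7.67%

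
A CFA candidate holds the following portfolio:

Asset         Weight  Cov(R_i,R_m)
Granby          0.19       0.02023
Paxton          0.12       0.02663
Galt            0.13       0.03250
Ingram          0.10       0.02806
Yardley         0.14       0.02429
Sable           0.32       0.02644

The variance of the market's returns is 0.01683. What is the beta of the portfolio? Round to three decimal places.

1.541

β_Granby = 0.02023 / 0.01683 = 1.2020
β_Paxton = 0.02663 / 0.01683 = 1.5823
β_Galt = 0.03250 / 0.01683 = 1.9311
β_Ingram = 0.02806 / 0.01683 = 1.6673
β_Yardley = 0.02429 / 0.01683 = 1.4433
β_Sable = 0.02644 / 0.01683 = 1.5710
β_P = Σ w_i β_i = 0.19×1.2020 + 0.12×1.5823 + 0.13×1.9311 + 0.10×1.6673 + 0.14×1.4433 + 0.32×1.5710 = 1.5408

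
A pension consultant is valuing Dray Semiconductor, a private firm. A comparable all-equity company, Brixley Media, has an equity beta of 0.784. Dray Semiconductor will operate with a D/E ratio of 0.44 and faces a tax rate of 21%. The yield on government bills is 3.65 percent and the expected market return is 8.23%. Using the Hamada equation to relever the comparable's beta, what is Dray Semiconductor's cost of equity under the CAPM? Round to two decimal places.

8.49%

β_L = β_U × [1 + (1 − t)(D/E)] = 0.784 × [1 + (1 − 0.21) × 0.44]
    = 0.784 × [1 + 0.79 × 0.44] = 0.784 × 1.3476 = 1.0565
MRP = 8.23% − 3.65% = 4.58%
E(R) = R_f + β_L × MRP = 3.65% + 1.0565 × 4.58% = 8.49%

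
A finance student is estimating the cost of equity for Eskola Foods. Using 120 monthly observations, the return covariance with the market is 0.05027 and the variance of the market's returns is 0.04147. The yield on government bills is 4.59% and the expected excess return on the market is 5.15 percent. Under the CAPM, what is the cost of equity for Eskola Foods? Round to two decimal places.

10.83%

β = Cov(R_i, R_m) / Var(R_m) = 0.05027 / 0.04147 = 1.2122
E(R) = R_f + β × MRP = 4.59% + 1.2122 × 5.15% = 10.83%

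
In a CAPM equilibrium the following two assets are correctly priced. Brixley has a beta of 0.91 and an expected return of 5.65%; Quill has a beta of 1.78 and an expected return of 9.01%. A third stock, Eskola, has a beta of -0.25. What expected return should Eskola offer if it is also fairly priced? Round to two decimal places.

1.17%

MRP (SML slope) = (9.01% − 5.65%) / (1.78 − 0.91) = 3.36% / 0.87 = 3.8621%
R_f (intercept) = 5.65% − 0.91 × 3.8621% = 2.1355%
E(R_Eskola) = R_f + β × MRP = 2.1355% + -0.25 × 3.8621% = 1.17%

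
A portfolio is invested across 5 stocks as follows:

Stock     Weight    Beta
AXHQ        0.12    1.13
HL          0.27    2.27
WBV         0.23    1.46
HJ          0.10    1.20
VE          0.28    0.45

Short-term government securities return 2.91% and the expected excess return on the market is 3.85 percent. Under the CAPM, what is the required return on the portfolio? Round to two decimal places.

8.03%

β_P = Σ w_i β_i = 0.12×1.13 + 0.27×2.27 + 0.23×1.46 + 0.10×1.20 + 0.28×0.45 = 1.3303
E(R_P) = R_f + β_P × MRP = 2.91% + 1.3303 × 3.85% = 8.03%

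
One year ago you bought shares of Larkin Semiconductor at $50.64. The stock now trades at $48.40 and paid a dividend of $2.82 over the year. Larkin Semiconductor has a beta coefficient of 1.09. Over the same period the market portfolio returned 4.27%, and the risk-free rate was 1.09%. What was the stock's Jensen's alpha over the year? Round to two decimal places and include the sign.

-3.41%

Realised HPR = (P1 + D1 − P0) / P0 = (48.40 + 2.82 − 50.64) / 50.64 = 0.58 / 50.64 = 1.1453%
MRP = 4.27% − 1.09% = 3.18%
CAPM required = R_f + β·MRP = 1.09% + 1.09 × 3.18% = 4.5562%
α = realised − required = 1.1453% − 4.5562% = -3.41%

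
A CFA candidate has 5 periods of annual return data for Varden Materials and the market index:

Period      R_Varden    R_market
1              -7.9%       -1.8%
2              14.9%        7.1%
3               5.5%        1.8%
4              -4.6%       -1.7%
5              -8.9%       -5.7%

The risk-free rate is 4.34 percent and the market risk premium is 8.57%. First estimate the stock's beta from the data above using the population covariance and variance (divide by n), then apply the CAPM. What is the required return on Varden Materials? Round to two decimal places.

Mean R_i = (-7.9 + 14.9 + 5.5 − 4.6 − 8.9) / 5 = -0.2000%
Mean R_m = (-1.8 + 7.1 + 1.8 − 1.7 − 5.7) / 5 = -0.0600%
Σ(R_i − R̄_i)(R_m − R̄_m) = 188.4000  ⇒  Cov = 188.4000 / 5 = 37.6800
Σ(R_m − R̄_m)² = 92.2520  ⇒  Var(R_m) = 92.2520 / 5 = 18.4504
β = Cov / Var(R_m) = 37.6800 / 18.4504 = 2.0422
E(R) = R_f + β × MRP = 4.34% + 2.0422 × 8.57% = 21.84%

21.84%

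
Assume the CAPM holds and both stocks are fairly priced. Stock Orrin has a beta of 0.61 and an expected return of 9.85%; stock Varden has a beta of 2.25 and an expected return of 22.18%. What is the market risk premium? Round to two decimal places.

7.52%

Both satisfy E(R) = R_f + β·MRP, so the slope of the SML is
MRP = (22.18% − 9.85%) / (2.25 − 0.61) = 12.33% / 1.64 = 7.5183%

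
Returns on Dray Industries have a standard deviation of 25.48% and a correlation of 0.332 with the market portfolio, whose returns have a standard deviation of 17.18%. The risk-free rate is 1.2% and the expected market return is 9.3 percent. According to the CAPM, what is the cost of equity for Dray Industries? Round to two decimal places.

β = ρ × σ_i / σ_m = 0.332 × 25.48% / 17.18% = 0.4924
MRP = 9.3% − 1.2% = 8.10%
E(R) = 1.2% + 0.4924 × 8.1% = 5.19%

5.19%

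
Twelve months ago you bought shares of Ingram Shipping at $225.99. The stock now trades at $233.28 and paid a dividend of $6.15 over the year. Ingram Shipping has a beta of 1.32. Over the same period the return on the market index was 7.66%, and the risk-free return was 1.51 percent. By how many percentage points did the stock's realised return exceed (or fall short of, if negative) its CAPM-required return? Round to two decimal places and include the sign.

Realised HPR = (P1 + D1 − P0) / P0 = (233.28 + 6.15 − 225.99) / 225.99 = 13.44 / 225.99 = 5.9472%
MRP = 7.66% − 1.51% = 6.15%
CAPM required = R_f + β·MRP = 1.51% + 1.32 × 6.15% = 9.6280%
α = realised − required = 5.9472% − 9.6280% = -3.68%

-3.68%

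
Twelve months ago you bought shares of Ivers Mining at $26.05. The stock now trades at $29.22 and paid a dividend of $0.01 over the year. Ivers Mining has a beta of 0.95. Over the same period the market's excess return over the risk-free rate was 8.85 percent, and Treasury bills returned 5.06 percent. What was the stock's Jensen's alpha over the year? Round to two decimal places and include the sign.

Realised HPR = (P1 + D1 − P0) / P0 = (29.22 + 0.01 − 26.05) / 26.05 = 3.18 / 26.05 = 12.2073%
CAPM required = R_f + β·MRP = 5.06% + 0.95 × 8.85% = 13.4675%
α = realised − required = 12.2073% − 13.4675% = -1.26%

-1.26%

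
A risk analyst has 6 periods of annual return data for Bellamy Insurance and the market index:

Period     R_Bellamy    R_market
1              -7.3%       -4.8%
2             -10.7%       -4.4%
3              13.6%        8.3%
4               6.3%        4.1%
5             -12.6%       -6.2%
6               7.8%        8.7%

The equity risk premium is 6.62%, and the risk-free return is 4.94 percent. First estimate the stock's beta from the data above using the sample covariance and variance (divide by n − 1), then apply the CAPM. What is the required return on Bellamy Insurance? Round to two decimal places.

15.27%

Mean R_i = (-7.3 − 10.7 + 13.6 + 6.3 − 12.6 + 7.8) / 6 = -0.4833%
Mean R_m = (-4.8 − 4.4 + 8.3 + 4.1 − 6.2 + 8.7) / 6 = 0.9500%
Σ(R_i − R̄_i)(R_m − R̄_m) = 369.5650  ⇒  Cov = 369.5650 / 5 = 73.9130
Σ(R_m − R̄_m)² = 236.8150  ⇒  Var(R_m) = 236.8150 / 5 = 47.3630
β = Cov / Var(R_m) = 73.9130 / 47.3630 = 1.5606
E(R) = R_f + β × MRP = 4.94% + 1.5606 × 6.62% = 15.27%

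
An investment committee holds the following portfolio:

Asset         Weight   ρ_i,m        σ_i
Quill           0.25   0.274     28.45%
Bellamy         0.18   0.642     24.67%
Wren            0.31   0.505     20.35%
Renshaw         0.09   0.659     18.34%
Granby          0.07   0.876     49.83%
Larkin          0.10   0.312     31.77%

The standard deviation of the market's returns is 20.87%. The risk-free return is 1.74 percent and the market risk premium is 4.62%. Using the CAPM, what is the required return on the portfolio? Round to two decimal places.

4.64%

β_Quill = 0.274 × 28.45% / 20.87% = 0.3735
β_Bellamy = 0.642 × 24.67% / 20.87% = 0.7589
β_Wren = 0.505 × 20.35% / 20.87% = 0.4924
β_Renshaw = 0.659 × 18.34% / 20.87% = 0.5791
β_Granby = 0.876 × 49.83% / 20.87% = 2.0916
β_Larkin = 0.312 × 31.77% / 20.87% = 0.4750
β_P = Σ w_i β_i = 0.25×0.3735 + 0.18×0.7589 + 0.31×0.4924 + 0.09×0.5791 + 0.07×2.0916 + 0.10×0.4750 = 0.6287
E(R_P) = R_f + β_P × MRP = 1.74% + 0.6287 × 4.62% = 4.64%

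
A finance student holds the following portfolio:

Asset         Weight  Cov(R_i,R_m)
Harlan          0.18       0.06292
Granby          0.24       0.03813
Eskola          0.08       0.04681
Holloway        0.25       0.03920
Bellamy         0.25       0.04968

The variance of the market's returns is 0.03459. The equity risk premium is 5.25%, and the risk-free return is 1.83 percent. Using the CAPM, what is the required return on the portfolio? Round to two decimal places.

8.88%

β_Harlan = 0.06292 / 0.03459 = 1.8190
β_Granby = 0.03813 / 0.03459 = 1.1023
β_Eskola = 0.04681 / 0.03459 = 1.3533
β_Holloway = 0.03920 / 0.03459 = 1.1333
β_Bellamy = 0.04968 / 0.03459 = 1.4363
β_P = Σ w_i β_i = 0.18×1.8190 + 0.24×1.1023 + 0.08×1.3533 + 0.25×1.1333 + 0.25×1.4363 = 1.3426
E(R_P) = R_f + β_P × MRP = 1.83% + 1.3426 × 5.25% = 8.88%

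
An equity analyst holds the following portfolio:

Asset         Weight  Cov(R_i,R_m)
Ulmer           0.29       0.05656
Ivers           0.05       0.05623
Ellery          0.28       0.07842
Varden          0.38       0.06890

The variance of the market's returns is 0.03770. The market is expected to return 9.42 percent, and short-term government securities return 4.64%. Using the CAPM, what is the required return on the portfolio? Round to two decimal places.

β_Ulmer = 0.05656 / 0.03770 = 1.5003
β_Ivers = 0.05623 / 0.03770 = 1.4915
β_Ellery = 0.07842 / 0.03770 = 2.0801
β_Varden = 0.06890 / 0.03770 = 1.8276
β_P = Σ w_i β_i = 0.29×1.5003 + 0.05×1.4915 + 0.28×2.0801 + 0.38×1.8276 = 1.7866
MRP = 9.42% − 4.64% = 4.78%
E(R_P) = R_f + β_P × MRP = 4.64% + 1.7866 × 4.78% = 13.18%

13.18%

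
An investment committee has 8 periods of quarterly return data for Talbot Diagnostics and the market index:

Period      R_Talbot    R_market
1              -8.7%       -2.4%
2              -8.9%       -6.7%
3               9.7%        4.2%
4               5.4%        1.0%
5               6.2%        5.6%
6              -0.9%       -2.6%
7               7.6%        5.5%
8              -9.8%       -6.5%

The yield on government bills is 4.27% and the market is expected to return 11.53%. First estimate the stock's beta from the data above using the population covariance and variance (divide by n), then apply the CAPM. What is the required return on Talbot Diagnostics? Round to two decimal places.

15.17%

Mean R_i = (-8.7 − 8.9 + 9.7 + 5.4 + 6.2 − 0.9 + 7.6 − 9.8) / 8 = 0.0750%
Mean R_m = (-2.4 − 6.7 + 4.2 + 1.0 + 5.6 − 2.6 + 5.5 − 6.5) / 8 = -0.2375%
Σ(R_i − R̄_i)(R_m − R̄_m) = 269.3525  ⇒  Cov = 269.3525 / 8 = 33.6691
Σ(R_m − R̄_m)² = 179.4588  ⇒  Var(R_m) = 179.4588 / 8 = 22.4324
β = Cov / Var(R_m) = 33.6691 / 22.4324 = 1.5009
MRP = 11.53% − 4.27% = 7.26%
E(R) = R_f + β × MRP = 4.27% + 1.5009 × 7.26% = 15.17%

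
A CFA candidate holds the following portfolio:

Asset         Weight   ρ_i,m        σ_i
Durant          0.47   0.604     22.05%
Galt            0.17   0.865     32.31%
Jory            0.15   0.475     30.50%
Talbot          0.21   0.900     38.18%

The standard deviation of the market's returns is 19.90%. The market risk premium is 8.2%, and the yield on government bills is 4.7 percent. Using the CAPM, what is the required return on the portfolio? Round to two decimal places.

β_Durant = 0.604 × 22.05% / 19.90% = 0.6693
β_Galt = 0.865 × 32.31% / 19.90% = 1.4044
β_Jory = 0.475 × 30.50% / 19.90% = 0.7280
β_Talbot = 0.900 × 38.18% / 19.90% = 1.7267
β_P = Σ w_i β_i = 0.47×0.6693 + 0.17×1.4044 + 0.15×0.7280 + 0.21×1.7267 = 1.0251
E(R_P) = R_f + β_P × MRP = 4.7% + 1.0251 × 8.2% = 13.11%

13.11%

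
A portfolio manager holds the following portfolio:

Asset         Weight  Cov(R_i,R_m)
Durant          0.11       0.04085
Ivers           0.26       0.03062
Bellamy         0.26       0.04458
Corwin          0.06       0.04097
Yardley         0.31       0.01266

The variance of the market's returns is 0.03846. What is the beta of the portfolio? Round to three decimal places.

0.791

β_Durant = 0.04085 / 0.03846 = 1.0621
β_Ivers = 0.03062 / 0.03846 = 0.7962
β_Bellamy = 0.04458 / 0.03846 = 1.1591
β_Corwin = 0.04097 / 0.03846 = 1.0653
β_Yardley = 0.01266 / 0.03846 = 0.3292
β_P = Σ w_i β_i = 0.11×1.0621 + 0.26×0.7962 + 0.26×1.1591 + 0.06×1.0653 + 0.31×0.3292 = 0.7912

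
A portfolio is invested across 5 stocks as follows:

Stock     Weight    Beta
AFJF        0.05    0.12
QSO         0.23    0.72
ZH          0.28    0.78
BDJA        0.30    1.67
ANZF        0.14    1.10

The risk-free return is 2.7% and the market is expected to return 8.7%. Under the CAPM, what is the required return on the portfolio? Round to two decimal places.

β_P = Σ w_i β_i = 0.05×0.12 + 0.23×0.72 + 0.28×0.78 + 0.30×1.67 + 0.14×1.10 = 1.0450
MRP = 8.7% − 2.7% = 6.00%
E(R_P) = R_f + β_P × MRP = 2.7% + 1.0450 × 6.0% = 8.97%

8.97%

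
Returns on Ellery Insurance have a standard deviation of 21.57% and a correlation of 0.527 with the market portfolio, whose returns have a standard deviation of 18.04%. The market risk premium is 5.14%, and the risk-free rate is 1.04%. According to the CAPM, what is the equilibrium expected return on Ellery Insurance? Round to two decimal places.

β = ρ × σ_i / σ_m = 0.527 × 21.57% / 18.04% = 0.6301
E(R) = 1.04% + 0.6301 × 5.14% = 4.28%

4.28%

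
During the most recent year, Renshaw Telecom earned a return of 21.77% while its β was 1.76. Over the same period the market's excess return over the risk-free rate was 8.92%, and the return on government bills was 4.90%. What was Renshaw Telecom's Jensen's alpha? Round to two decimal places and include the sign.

+1.17%

CAPM benchmark = R_f + β(R_m − R_f) = 4.90% + 1.76 × 8.92% = 20.5992%
α = actual − benchmark = 21.77% − 20.5992% = +1.17%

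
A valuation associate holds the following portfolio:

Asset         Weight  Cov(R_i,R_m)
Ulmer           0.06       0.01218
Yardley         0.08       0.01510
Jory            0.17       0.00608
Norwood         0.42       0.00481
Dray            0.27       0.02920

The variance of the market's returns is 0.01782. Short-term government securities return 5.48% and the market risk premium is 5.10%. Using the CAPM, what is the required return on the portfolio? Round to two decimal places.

9.17%

β_Ulmer = 0.01218 / 0.01782 = 0.6835
β_Yardley = 0.01510 / 0.01782 = 0.8474
β_Jory = 0.00608 / 0.01782 = 0.3412
β_Norwood = 0.00481 / 0.01782 = 0.2699
β_Dray = 0.02920 / 0.01782 = 1.6386
β_P = Σ w_i β_i = 0.06×0.6835 + 0.08×0.8474 + 0.17×0.3412 + 0.42×0.2699 + 0.27×1.6386 = 0.7226
E(R_P) = R_f + β_P × MRP = 5.48% + 0.7226 × 5.10% = 9.17%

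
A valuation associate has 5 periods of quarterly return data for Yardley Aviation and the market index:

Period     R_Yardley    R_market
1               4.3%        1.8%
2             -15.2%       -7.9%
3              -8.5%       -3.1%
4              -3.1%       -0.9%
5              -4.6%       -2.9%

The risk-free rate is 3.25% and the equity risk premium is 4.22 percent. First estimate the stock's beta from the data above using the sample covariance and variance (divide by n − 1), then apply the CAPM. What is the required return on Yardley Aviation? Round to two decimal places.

11.56%

Mean R_i = (4.3 − 15.2 − 8.5 − 3.1 − 4.6) / 5 = -5.4200%
Mean R_m = (1.8 − 7.9 − 3.1 − 0.9 − 2.9) / 5 = -2.6000%
Σ(R_i − R̄_i)(R_m − R̄_m) = 99.8400  ⇒  Cov = 99.8400 / 4 = 24.9600
Σ(R_m − R̄_m)² = 50.6800  ⇒  Var(R_m) = 50.6800 / 4 = 12.6700
β = Cov / Var(R_m) = 24.9600 / 12.6700 = 1.9700
E(R) = R_f + β × MRP = 3.25% + 1.9700 × 4.22% = 11.56%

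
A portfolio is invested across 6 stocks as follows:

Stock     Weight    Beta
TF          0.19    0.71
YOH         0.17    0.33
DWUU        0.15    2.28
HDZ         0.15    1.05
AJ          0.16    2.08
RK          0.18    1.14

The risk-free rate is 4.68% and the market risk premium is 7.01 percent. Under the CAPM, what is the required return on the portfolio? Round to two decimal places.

13.29%

β_P = Σ w_i β_i = 0.19×0.71 + 0.17×0.33 + 0.15×2.28 + 0.15×1.05 + 0.16×2.08 + 0.18×1.14 = 1.2285
E(R_P) = R_f + β_P × MRP = 4.68% + 1.2285 × 7.01% = 13.29%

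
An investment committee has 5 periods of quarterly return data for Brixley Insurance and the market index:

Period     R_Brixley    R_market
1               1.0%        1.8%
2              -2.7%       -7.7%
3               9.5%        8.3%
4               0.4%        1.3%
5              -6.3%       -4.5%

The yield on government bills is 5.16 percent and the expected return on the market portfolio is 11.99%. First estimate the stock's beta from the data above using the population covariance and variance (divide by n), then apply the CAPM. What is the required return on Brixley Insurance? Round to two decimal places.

10.98%

Mean R_i = (1.0 − 2.7 + 9.5 + 0.4 − 6.3) / 5 = 0.3800%
Mean R_m = (1.8 − 7.7 + 8.3 + 1.3 − 4.5) / 5 = -0.1600%
Σ(R_i − R̄_i)(R_m − R̄_m) = 130.6140  ⇒  Cov = 130.6140 / 5 = 26.1228
Σ(R_m − R̄_m)² = 153.2320  ⇒  Var(R_m) = 153.2320 / 5 = 30.6464
β = Cov / Var(R_m) = 26.1228 / 30.6464 = 0.8524
MRP = 11.99% − 5.16% = 6.83%
E(R) = R_f + β × MRP = 5.16% + 0.8524 × 6.83% = 10.98%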